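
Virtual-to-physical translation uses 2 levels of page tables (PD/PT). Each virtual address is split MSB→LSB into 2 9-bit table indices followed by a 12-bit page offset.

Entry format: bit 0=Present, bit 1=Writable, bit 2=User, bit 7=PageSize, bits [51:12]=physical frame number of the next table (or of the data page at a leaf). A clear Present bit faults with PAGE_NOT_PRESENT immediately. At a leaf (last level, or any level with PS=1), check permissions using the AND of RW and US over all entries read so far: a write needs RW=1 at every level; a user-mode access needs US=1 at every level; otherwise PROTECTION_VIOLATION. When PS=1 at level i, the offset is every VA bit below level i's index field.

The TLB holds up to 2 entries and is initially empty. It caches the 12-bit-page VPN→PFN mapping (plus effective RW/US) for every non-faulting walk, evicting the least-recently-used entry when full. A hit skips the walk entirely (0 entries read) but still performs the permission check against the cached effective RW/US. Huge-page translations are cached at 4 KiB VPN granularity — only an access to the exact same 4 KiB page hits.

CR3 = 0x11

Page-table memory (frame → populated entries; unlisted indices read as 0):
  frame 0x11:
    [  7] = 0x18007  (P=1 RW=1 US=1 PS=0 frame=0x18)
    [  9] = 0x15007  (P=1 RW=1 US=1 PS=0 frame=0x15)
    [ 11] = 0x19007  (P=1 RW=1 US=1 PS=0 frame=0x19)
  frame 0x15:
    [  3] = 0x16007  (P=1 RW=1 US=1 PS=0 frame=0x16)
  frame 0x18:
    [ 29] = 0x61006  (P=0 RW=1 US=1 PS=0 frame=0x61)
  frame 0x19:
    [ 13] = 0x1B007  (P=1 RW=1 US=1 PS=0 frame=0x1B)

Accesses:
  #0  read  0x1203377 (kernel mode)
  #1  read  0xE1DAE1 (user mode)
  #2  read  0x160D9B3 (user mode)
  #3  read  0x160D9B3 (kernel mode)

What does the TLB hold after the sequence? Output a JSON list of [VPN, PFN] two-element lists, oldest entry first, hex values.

Per-access translation:
#0 VA=0x1203377 (r,kernel):
  L0 @0x11[9] → 0x15007  P=1,RW=1,US=1,PS=0
  L1 @0x15[3] → 0x16007  P=1,RW=1,US=1,PS=0
  → PA=0x16377  (2 entries read)
#1 VA=0xE1DAE1 (r,user):
  L0 @0x11[7] → 0x18007  P=1,RW=1,US=1,PS=0
  L1 @0x18[29] → 0x61006  P=0,RW=1,US=1,PS=0
  ✗ PAGE_NOT_PRESENT  [2 reads]
#2 VA=0x160D9B3 (r,user):
  L0 @0x11[11] → 0x19007  P=1,RW=1,US=1,PS=0
  L1 @0x19[13] → 0x1B007  P=1,RW=1,US=1,PS=0
  → PA=0x1B9B3  (2 entries read)
#3 VA=0x160D9B3 (r,kernel):
  TLB hit vpn=0x160D → PA=0x1B9B3

TLB: [["0x1203", "0x16"], ["0x160D", "0x1B"]]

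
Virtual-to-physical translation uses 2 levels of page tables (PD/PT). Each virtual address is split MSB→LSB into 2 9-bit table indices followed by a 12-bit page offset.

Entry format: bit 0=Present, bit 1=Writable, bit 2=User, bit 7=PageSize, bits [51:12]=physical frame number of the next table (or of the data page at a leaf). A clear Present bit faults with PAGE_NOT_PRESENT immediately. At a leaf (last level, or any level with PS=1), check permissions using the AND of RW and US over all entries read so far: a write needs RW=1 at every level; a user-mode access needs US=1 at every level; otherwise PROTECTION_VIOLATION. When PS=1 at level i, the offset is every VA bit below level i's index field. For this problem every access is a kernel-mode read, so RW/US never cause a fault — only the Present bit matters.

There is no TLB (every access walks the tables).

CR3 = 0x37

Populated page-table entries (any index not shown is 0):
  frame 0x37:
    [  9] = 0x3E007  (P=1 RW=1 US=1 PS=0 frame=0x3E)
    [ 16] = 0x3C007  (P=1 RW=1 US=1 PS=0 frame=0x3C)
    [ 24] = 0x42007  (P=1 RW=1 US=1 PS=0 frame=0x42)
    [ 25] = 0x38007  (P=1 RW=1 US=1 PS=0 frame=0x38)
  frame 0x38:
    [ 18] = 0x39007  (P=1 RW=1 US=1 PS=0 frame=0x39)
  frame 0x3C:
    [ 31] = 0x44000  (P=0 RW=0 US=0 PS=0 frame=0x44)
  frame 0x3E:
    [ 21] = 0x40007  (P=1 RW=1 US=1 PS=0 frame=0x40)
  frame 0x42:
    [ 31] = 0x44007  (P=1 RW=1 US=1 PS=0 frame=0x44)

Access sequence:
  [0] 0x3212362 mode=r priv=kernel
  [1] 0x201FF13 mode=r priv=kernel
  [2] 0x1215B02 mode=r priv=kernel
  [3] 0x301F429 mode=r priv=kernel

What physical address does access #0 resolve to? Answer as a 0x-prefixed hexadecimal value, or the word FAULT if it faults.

Walk each access:
#0 VA=0x3212362 (r,kernel):
  [0] read 0x37 idx=25: raw=0x38007 flags P=1 W=1 U=1 S=0
  [1] read 0x38 idx=18: raw=0x39007 flags P=1 W=1 U=1 S=0
  ✓ 0x39362  — 2 lookups
#1 VA=0x201FF13 (r,kernel):
  [0] read 0x37 idx=16: raw=0x3C007 flags P=1 W=1 U=1 S=0
  [1] read 0x3C idx=31: raw=0x44000 flags P=0 W=0 U=0 S=0
  ⇒ fault: PAGE_NOT_PRESENT  — 2 lookups
#2 VA=0x1215B02 (r,kernel):
  [0] read 0x37 idx=9: raw=0x3E007 flags P=1 W=1 U=1 S=0
  [1] read 0x3E idx=21: raw=0x40007 flags P=1 W=1 U=1 S=0
  ✓ 0x40B02  — 2 lookups
#3 VA=0x301F429 (r,kernel):
  [0] read 0x37 idx=24: raw=0x42007 flags P=1 W=1 U=1 S=0
  [1] read 0x42 idx=31: raw=0x44007 flags P=1 W=1 U=1 S=0
  ✓ 0x44429  — 2 lookups

Access #0 PA: 0x39362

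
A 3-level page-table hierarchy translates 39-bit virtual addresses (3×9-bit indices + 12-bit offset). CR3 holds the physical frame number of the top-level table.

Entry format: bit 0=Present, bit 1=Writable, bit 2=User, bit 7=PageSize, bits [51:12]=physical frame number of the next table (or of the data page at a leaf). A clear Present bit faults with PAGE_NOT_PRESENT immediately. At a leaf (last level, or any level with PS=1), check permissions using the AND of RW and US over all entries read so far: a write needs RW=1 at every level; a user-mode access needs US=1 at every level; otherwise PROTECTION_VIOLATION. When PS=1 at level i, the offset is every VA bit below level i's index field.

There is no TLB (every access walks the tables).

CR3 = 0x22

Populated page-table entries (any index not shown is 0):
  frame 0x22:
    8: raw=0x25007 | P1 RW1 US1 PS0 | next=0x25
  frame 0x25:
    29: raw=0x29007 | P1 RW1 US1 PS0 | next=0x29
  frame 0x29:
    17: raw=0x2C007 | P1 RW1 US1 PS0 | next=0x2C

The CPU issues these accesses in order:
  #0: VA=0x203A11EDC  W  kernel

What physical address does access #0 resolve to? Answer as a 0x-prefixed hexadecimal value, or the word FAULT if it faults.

Per-access translation:
#0 VA=0x203A11EDC (w,kernel):
  L0 @0x22[8] → 0x25007  P=1,RW=1,US=1,PS=0
  L1 @0x25[29] → 0x29007  P=1,RW=1,US=1,PS=0
  L2 @0x29[17] → 0x2C007  P=1,RW=1,US=1,PS=0
  ✓ 0x2CEDC  — 3 lookups

Access #0 PA: 0x2CEDC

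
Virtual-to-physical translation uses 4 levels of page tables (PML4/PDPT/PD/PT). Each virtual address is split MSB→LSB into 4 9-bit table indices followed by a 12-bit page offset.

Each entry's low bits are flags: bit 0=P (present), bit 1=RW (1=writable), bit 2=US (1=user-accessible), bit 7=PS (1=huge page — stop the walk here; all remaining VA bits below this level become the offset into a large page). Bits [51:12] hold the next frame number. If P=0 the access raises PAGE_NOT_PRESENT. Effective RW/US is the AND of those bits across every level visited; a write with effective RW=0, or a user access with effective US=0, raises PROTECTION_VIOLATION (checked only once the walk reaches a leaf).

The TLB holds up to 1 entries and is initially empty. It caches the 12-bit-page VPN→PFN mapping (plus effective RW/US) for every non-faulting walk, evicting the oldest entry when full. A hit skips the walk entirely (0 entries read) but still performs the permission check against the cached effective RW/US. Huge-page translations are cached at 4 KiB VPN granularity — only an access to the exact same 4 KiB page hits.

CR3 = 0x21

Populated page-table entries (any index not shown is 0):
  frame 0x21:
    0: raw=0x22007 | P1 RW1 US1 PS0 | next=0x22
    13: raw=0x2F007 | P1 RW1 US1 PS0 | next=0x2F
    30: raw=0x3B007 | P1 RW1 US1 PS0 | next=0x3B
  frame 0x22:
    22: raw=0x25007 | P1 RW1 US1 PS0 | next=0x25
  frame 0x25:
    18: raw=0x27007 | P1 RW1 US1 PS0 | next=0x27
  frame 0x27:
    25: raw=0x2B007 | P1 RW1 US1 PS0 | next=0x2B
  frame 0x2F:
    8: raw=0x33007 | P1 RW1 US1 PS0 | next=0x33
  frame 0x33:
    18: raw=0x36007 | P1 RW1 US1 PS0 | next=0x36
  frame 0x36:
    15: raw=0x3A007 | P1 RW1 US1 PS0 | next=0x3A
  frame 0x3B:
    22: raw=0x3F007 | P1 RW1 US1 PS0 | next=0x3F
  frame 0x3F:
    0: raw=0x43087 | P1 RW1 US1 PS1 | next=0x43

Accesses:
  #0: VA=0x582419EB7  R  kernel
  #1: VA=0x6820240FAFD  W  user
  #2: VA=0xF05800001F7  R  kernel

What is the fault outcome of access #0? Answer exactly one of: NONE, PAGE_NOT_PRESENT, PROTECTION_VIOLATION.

Per-access translation:
#0 VA=0x582419EB7 (r,kernel):
  lvl0: tbl 0x21, slot 0 ⇒ 0x22007 (P1/RW1/US1/PS0)
  lvl1: tbl 0x22, slot 22 ⇒ 0x25007 (P1/RW1/US1/PS0)
  lvl2: tbl 0x25, slot 18 ⇒ 0x27007 (P1/RW1/US1/PS0)
  lvl3: tbl 0x27, slot 25 ⇒ 0x2B007 (P1/RW1/US1/PS0)
  ⇒ phys 0x2BEB7  [4 reads]
#1 VA=0x6820240FAFD (w,user):
  lvl0: tbl 0x21, slot 13 ⇒ 0x2F007 (P1/RW1/US1/PS0)
  lvl1: tbl 0x2F, slot 8 ⇒ 0x33007 (P1/RW1/US1/PS0)
  lvl2: tbl 0x33, slot 18 ⇒ 0x36007 (P1/RW1/US1/PS0)
  lvl3: tbl 0x36, slot 15 ⇒ 0x3A007 (P1/RW1/US1/PS0)
  ⇒ phys 0x3AAFD  [4 reads]
#2 VA=0xF05800001F7 (r,kernel):
  lvl0: tbl 0x21, slot 30 ⇒ 0x3B007 (P1/RW1/US1/PS0)
  lvl1: tbl 0x3B, slot 22 ⇒ 0x3F007 (P1/RW1/US1/PS0)
  lvl2: tbl 0x3F, slot 0 ⇒ 0x43087 (P1/RW1/US1/PS1)
  ⇒ phys 0x431F7 (huge @L2)  [3 reads]

Access #0 fault: NONE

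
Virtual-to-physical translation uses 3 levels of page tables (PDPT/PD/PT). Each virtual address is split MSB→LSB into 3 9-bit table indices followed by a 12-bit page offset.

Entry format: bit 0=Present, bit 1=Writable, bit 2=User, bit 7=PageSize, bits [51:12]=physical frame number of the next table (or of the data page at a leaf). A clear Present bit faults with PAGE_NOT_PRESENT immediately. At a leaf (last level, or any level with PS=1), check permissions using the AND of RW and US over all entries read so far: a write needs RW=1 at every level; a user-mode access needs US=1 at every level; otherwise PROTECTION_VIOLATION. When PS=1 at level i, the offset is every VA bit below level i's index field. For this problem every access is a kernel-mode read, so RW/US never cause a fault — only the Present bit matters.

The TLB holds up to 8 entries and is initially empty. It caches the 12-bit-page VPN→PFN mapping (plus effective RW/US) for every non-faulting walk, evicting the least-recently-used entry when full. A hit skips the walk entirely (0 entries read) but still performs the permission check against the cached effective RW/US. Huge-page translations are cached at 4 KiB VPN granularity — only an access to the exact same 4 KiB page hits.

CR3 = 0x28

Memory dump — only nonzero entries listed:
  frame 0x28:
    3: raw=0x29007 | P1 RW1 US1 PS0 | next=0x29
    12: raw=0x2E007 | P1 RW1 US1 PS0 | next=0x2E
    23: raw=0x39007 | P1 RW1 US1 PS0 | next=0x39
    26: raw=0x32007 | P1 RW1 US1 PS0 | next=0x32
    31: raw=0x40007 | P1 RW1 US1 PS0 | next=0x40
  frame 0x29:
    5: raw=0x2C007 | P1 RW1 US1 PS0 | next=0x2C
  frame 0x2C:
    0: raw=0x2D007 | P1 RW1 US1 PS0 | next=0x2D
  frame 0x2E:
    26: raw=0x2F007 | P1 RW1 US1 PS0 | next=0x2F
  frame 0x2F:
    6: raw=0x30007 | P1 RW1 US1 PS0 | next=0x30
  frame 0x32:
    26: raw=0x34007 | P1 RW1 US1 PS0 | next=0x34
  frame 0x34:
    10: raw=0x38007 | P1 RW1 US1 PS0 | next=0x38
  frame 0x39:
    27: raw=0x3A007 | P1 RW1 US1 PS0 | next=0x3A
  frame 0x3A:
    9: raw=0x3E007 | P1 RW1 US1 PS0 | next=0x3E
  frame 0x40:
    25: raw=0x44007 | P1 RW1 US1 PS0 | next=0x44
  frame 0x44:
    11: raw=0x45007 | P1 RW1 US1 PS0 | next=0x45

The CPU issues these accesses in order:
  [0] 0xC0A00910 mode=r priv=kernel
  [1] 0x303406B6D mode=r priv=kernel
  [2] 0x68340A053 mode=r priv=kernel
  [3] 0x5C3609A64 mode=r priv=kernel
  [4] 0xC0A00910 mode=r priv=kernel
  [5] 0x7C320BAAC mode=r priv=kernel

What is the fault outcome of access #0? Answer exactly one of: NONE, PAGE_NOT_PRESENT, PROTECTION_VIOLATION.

Walk each access:
#0 VA=0xC0A00910 (r,kernel):
  [0] read 0x28 idx=3: raw=0x29007 flags P=1 W=1 U=1 S=0
  [1] read 0x29 idx=5: raw=0x2C007 flags P=1 W=1 U=1 S=0
  [2] read 0x2C idx=0: raw=0x2D007 flags P=1 W=1 U=1 S=0
  → PA=0x2D910  (3 entries read)
#1 VA=0x303406B6D (r,kernel):
  [0] read 0x28 idx=12: raw=0x2E007 flags P=1 W=1 U=1 S=0
  [1] read 0x2E idx=26: raw=0x2F007 flags P=1 W=1 U=1 S=0
  [2] read 0x2F idx=6: raw=0x30007 flags P=1 W=1 U=1 S=0
  → PA=0x30B6D  (3 entries read)
#2 VA=0x68340A053 (r,kernel):
  [0] read 0x28 idx=26: raw=0x32007 flags P=1 W=1 U=1 S=0
  [1] read 0x32 idx=26: raw=0x34007 flags P=1 W=1 U=1 S=0
  [2] read 0x34 idx=10: raw=0x38007 flags P=1 W=1 U=1 S=0
  → PA=0x38053  (3 entries read)
#3 VA=0x5C3609A64 (r,kernel):
  [0] read 0x28 idx=23: raw=0x39007 flags P=1 W=1 U=1 S=0
  [1] read 0x39 idx=27: raw=0x3A007 flags P=1 W=1 U=1 S=0
  [2] read 0x3A idx=9: raw=0x3E007 flags P=1 W=1 U=1 S=0
  → PA=0x3EA64  (3 entries read)
#4 VA=0xC0A00910 (r,kernel):
  TLB hit vpn=0xC0A00 → PA=0x2D910
#5 VA=0x7C320BAAC (r,kernel):
  [0] read 0x28 idx=31: raw=0x40007 flags P=1 W=1 U=1 S=0
  [1] read 0x40 idx=25: raw=0x44007 flags P=1 W=1 U=1 S=0
  [2] read 0x44 idx=11: raw=0x45007 flags P=1 W=1 U=1 S=0
  → PA=0x45AAC  (3 entries read)

Access #0 fault: NONE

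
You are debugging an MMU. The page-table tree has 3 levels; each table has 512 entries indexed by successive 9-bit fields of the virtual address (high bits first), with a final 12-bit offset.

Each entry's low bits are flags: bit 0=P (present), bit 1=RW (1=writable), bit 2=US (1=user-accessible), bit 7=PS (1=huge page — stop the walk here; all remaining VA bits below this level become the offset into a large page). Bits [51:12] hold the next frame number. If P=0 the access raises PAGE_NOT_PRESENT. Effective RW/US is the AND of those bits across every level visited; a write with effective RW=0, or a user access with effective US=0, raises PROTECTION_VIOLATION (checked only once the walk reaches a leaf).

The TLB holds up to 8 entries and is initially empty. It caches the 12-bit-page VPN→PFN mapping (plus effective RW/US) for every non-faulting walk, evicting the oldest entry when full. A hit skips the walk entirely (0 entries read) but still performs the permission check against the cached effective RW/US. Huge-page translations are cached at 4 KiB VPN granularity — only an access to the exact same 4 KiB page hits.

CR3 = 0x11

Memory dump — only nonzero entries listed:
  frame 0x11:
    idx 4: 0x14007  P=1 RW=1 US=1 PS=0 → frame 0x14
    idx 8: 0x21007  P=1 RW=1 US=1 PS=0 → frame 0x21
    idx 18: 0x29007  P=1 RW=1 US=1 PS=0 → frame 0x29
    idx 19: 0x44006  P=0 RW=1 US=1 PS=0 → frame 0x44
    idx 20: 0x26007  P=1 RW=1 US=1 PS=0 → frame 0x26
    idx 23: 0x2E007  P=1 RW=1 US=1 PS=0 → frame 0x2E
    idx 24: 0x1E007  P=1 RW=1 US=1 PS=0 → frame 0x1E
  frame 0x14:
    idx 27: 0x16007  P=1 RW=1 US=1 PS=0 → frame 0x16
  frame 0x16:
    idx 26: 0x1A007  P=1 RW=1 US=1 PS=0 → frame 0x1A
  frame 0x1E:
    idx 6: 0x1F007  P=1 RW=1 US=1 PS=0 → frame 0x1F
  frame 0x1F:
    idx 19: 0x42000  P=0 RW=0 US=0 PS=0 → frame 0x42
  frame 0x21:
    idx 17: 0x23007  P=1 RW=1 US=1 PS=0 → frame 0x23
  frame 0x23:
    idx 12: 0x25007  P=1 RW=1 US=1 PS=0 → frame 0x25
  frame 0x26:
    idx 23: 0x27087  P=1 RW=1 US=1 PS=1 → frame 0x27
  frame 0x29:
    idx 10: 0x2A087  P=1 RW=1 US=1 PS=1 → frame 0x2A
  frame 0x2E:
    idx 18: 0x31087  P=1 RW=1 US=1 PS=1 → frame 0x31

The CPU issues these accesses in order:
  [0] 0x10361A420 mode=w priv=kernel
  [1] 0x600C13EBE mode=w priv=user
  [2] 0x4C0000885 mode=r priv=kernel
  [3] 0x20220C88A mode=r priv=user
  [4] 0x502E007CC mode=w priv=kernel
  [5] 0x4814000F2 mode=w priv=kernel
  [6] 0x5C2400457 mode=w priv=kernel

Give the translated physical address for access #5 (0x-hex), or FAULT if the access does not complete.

Trace:
#0 VA=0x10361A420 (w,kernel):
  L0 @0x11[4] → 0x14007  P=1,RW=1,US=1,PS=0
  L1 @0x14[27] → 0x16007  P=1,RW=1,US=1,PS=0
  L2 @0x16[26] → 0x1A007  P=1,RW=1,US=1,PS=0
  ⇒ phys 0x1A420  [3 reads]
#1 VA=0x600C13EBE (w,user):
  L0 @0x11[24] → 0x1E007  P=1,RW=1,US=1,PS=0
  L1 @0x1E[6] → 0x1F007  P=1,RW=1,US=1,PS=0
  L2 @0x1F[19] → 0x42000  P=0,RW=0,US=0,PS=0
  ⇒ fault: PAGE_NOT_PRESENT  — 3 lookups
#2 VA=0x4C0000885 (r,kernel):
  L0 @0x11[19] → 0x44006  P=0,RW=1,US=1,PS=0
  ⇒ fault: PAGE_NOT_PRESENT  — 1 lookups
#3 VA=0x20220C88A (r,user):
  L0 @0x11[8] → 0x21007  P=1,RW=1,US=1,PS=0
  L1 @0x21[17] → 0x23007  P=1,RW=1,US=1,PS=0
  L2 @0x23[12] → 0x25007  P=1,RW=1,US=1,PS=0
  ⇒ phys 0x2588A  [3 reads]
#4 VA=0x502E007CC (w,kernel):
  L0 @0x11[20] → 0x26007  P=1,RW=1,US=1,PS=0
  L1 @0x26[23] → 0x27087  P=1,RW=1,US=1,PS=1
  ⇒ phys 0x277CC (huge @L1)  [2 reads]
#5 VA=0x4814000F2 (w,kernel):
  L0 @0x11[18] → 0x29007  P=1,RW=1,US=1,PS=0
  L1 @0x29[10] → 0x2A087  P=1,RW=1,US=1,PS=1
  ⇒ phys 0x2A0F2 (huge @L1)  [2 reads]
#6 VA=0x5C2400457 (w,kernel):
  L0 @0x11[23] → 0x2E007  P=1,RW=1,US=1,PS=0
  L1 @0x2E[18] → 0x31087  P=1,RW=1,US=1,PS=1
  ⇒ phys 0x31457 (huge @L1)  [2 reads]

Access #5 PA: 0x2A0F2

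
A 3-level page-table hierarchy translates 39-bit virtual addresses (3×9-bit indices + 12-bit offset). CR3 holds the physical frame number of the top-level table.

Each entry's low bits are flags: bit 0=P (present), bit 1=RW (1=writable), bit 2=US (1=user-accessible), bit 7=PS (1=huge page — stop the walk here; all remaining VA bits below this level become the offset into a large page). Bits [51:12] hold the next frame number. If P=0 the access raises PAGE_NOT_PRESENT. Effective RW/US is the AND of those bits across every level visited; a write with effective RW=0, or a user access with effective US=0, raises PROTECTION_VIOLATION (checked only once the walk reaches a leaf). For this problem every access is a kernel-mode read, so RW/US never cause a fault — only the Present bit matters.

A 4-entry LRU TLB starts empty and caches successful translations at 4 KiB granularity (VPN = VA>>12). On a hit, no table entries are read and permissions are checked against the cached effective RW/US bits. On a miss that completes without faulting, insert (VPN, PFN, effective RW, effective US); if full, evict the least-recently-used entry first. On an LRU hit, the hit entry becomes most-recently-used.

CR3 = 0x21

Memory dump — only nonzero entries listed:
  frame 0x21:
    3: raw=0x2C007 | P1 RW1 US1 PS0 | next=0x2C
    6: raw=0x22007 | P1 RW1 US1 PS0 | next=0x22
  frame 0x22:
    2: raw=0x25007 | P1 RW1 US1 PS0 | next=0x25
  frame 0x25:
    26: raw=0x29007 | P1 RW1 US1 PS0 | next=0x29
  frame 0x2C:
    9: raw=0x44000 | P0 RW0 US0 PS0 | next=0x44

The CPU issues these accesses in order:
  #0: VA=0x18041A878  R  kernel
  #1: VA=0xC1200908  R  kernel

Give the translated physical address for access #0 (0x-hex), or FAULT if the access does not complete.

Walk each access:
#0 VA=0x18041A878 (r,kernel):
  L0 @0x21[6] → 0x22007  P=1,RW=1,US=1,PS=0
  L1 @0x22[2] → 0x25007  P=1,RW=1,US=1,PS=0
  L2 @0x25[26] → 0x29007  P=1,RW=1,US=1,PS=0
  → PA=0x29878  (3 entries read)
#1 VA=0xC1200908 (r,kernel):
  L0 @0x21[3] → 0x2C007  P=1,RW=1,US=1,PS=0
  L1 @0x2C[9] → 0x44000  P=0,RW=0,US=0,PS=0
  → PAGE_NOT_PRESENT  (2 entries read)

Access #0 PA: 0x29878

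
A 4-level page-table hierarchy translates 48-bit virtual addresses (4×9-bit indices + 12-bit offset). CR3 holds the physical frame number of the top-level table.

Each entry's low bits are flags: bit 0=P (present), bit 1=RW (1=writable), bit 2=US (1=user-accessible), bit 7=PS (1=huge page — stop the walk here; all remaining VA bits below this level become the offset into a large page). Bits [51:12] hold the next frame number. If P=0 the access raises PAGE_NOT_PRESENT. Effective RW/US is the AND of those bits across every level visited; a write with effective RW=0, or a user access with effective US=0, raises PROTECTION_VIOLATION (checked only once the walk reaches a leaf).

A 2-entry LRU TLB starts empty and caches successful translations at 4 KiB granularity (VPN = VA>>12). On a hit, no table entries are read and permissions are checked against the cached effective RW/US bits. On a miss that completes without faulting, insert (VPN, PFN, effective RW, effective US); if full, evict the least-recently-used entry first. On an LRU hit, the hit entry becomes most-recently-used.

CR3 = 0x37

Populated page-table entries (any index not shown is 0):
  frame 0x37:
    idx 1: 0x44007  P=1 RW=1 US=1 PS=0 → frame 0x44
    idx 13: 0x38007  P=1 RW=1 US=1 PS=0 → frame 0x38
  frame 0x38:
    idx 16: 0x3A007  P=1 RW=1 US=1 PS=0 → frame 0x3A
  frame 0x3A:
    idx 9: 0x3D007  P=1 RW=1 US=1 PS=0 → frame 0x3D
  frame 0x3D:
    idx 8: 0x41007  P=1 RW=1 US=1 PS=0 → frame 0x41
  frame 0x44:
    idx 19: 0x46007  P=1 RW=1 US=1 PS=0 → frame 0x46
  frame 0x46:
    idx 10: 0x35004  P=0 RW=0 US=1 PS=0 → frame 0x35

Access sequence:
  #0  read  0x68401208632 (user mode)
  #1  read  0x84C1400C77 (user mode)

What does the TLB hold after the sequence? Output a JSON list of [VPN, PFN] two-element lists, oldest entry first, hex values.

Per-access translation:
#0 VA=0x68401208632 (r,user):
  lvl0: tbl 0x37, slot 13 ⇒ 0x38007 (P1/RW1/US1/PS0)
  lvl1: tbl 0x38, slot 16 ⇒ 0x3A007 (P1/RW1/US1/PS0)
  lvl2: tbl 0x3A, slot 9 ⇒ 0x3D007 (P1/RW1/US1/PS0)
  lvl3: tbl 0x3D, slot 8 ⇒ 0x41007 (P1/RW1/US1/PS0)
  → PA=0x41632  (4 entries read)
#1 VA=0x84C1400C77 (r,user):
  lvl0: tbl 0x37, slot 1 ⇒ 0x44007 (P1/RW1/US1/PS0)
  lvl1: tbl 0x44, slot 19 ⇒ 0x46007 (P1/RW1/US1/PS0)
  lvl2: tbl 0x46, slot 10 ⇒ 0x35004 (P0/RW0/US1/PS0)
  → PAGE_NOT_PRESENT  (3 entries read)

TLB: [["0x68401208", "0x41"]]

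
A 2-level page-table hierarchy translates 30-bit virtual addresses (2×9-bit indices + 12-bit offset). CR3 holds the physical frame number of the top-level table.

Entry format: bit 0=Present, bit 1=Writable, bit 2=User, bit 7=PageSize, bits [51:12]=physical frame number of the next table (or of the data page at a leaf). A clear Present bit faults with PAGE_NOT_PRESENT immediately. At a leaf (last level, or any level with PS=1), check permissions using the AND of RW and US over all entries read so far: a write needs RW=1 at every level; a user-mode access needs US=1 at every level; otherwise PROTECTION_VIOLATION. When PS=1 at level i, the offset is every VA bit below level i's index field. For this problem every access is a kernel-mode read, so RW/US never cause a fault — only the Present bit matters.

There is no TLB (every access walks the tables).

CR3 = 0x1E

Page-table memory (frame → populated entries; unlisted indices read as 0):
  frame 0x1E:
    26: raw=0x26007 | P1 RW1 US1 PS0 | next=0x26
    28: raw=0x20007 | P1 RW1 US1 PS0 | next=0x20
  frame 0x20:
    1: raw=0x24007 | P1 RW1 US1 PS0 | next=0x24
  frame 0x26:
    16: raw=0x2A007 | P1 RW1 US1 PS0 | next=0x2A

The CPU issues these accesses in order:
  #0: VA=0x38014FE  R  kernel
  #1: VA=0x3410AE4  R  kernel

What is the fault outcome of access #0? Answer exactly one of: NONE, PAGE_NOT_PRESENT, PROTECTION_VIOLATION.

Per-access translation:
#0 VA=0x38014FE (r,kernel):
  [0] read 0x1E idx=28: raw=0x20007 flags P=1 W=1 U=1 S=0
  [1] read 0x20 idx=1: raw=0x24007 flags P=1 W=1 U=1 S=0
  → PA=0x244FE  (2 entries read)
#1 VA=0x3410AE4 (r,kernel):
  [0] read 0x1E idx=26: raw=0x26007 flags P=1 W=1 U=1 S=0
  [1] read 0x26 idx=16: raw=0x2A007 flags P=1 W=1 U=1 S=0
  → PA=0x2AAE4  (2 entries read)

Access #0 fault: NONE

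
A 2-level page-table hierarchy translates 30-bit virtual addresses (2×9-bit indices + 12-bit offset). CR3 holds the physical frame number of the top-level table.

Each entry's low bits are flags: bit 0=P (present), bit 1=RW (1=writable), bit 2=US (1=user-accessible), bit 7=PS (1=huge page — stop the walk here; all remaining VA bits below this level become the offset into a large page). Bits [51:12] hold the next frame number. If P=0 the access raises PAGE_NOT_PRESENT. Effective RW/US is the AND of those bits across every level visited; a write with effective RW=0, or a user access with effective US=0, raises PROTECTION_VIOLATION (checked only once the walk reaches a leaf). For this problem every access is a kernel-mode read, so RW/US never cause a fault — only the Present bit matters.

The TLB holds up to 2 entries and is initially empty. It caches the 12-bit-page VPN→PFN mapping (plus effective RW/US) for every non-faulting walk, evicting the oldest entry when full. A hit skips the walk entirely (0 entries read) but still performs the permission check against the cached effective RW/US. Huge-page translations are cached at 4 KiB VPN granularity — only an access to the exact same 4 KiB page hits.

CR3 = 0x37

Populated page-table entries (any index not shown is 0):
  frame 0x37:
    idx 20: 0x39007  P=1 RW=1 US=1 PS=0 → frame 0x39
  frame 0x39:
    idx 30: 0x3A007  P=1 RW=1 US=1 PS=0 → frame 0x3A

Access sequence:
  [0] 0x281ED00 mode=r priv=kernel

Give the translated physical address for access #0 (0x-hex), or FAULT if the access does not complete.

Walk each access:
#0 VA=0x281ED00 (r,kernel):
  lvl0: tbl 0x37, slot 20 ⇒ 0x39007 (P1/RW1/US1/PS0)
  lvl1: tbl 0x39, slot 30 ⇒ 0x3A007 (P1/RW1/US1/PS0)
  ✓ 0x3AD00  — 2 lookups

Access #0 PA: 0x3AD00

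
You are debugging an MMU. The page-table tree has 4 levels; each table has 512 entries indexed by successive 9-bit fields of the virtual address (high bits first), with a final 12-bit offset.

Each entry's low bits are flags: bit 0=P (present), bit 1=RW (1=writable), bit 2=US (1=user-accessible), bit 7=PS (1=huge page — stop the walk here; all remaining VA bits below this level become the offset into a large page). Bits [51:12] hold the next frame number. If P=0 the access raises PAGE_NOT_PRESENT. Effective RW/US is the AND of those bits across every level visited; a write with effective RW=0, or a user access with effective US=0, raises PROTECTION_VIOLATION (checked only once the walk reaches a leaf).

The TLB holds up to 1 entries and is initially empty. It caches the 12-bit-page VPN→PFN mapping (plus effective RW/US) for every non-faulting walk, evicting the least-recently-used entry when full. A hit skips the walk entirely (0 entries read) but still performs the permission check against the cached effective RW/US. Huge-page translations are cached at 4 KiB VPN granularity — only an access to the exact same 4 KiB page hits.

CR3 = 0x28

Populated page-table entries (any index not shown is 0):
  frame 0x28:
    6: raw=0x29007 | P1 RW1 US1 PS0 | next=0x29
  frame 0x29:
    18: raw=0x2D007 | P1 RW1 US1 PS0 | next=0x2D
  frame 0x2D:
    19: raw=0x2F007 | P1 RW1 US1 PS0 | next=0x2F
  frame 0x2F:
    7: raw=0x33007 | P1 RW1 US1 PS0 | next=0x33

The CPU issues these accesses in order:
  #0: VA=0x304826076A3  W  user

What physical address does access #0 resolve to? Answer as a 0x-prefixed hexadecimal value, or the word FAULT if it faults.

Per-access translation:
#0 VA=0x304826076A3 (w,user):
  lvl0: tbl 0x28, slot 6 ⇒ 0x29007 (P1/RW1/US1/PS0)
  lvl1: tbl 0x29, slot 18 ⇒ 0x2D007 (P1/RW1/US1/PS0)
  lvl2: tbl 0x2D, slot 19 ⇒ 0x2F007 (P1/RW1/US1/PS0)
  lvl3: tbl 0x2F, slot 7 ⇒ 0x33007 (P1/RW1/US1/PS0)
  → PA=0x336A3  (4 entries read)

Access #0 PA: 0x336A3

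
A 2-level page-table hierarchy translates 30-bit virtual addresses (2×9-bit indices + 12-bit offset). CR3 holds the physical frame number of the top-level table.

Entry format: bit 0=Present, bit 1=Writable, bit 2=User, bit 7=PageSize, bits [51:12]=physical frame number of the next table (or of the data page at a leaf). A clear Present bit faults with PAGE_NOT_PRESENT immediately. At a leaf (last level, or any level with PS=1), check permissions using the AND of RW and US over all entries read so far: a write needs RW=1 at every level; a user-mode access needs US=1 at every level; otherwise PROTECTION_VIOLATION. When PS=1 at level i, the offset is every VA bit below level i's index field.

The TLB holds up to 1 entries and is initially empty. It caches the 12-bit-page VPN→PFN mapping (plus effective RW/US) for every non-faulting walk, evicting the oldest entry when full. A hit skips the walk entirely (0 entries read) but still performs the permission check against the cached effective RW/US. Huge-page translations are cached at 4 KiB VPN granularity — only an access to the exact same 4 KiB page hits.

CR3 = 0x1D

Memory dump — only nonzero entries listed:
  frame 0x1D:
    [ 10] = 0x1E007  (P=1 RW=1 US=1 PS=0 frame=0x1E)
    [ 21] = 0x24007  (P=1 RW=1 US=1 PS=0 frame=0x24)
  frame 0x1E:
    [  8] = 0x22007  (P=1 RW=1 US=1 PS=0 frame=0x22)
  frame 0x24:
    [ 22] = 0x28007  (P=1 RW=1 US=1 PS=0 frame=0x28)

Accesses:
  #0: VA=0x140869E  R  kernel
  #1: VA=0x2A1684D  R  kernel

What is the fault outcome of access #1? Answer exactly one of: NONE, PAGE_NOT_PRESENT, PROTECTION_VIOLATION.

Per-access translation:
#0 VA=0x140869E (r,kernel):
  [0] read 0x1D idx=10: raw=0x1E007 flags P=1 W=1 U=1 S=0
  [1] read 0x1E idx=8: raw=0x22007 flags P=1 W=1 U=1 S=0
  → PA=0x2269E  (2 entries read)
#1 VA=0x2A1684D (r,kernel):
  [0] read 0x1D idx=21: raw=0x24007 flags P=1 W=1 U=1 S=0
  [1] read 0x24 idx=22: raw=0x28007 flags P=1 W=1 U=1 S=0
  → PA=0x2884D  (2 entries read)

Access #1 fault: NONE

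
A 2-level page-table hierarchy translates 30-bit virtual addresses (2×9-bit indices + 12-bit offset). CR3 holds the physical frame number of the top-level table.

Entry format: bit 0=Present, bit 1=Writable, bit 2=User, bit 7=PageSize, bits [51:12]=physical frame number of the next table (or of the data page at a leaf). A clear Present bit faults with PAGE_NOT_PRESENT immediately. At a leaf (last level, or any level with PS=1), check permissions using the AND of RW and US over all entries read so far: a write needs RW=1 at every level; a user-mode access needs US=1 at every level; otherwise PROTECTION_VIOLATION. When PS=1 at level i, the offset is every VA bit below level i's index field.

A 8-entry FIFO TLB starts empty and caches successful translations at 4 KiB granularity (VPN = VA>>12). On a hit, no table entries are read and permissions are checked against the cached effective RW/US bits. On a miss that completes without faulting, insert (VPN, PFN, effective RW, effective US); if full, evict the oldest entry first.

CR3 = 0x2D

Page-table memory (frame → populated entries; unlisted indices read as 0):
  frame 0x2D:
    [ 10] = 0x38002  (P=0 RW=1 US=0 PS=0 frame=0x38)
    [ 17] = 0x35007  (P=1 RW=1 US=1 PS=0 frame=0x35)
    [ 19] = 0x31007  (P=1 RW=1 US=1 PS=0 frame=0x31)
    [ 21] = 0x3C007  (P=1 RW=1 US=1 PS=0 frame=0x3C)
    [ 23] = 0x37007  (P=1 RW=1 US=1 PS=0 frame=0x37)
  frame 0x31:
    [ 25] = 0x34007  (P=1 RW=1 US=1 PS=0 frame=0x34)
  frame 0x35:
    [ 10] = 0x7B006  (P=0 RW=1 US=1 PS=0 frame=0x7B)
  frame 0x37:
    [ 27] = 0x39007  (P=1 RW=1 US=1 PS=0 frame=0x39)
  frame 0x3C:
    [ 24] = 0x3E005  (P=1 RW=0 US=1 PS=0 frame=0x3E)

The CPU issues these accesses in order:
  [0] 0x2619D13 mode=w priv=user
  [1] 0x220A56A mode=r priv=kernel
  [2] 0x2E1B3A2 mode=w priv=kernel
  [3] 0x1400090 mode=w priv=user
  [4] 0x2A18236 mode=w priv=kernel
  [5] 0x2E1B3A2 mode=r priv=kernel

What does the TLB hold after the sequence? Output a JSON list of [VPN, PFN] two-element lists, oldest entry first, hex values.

Walk each access:
#0 VA=0x2619D13 (w,user):
  L0: frame=0x2D idx=19 entry=0x31007 [P=1 RW=1 US=1 PS=0]
  L1: frame=0x31 idx=25 entry=0x34007 [P=1 RW=1 US=1 PS=0]
  → PA=0x34D13  (2 entries read)
#1 VA=0x220A56A (r,kernel):
  L0: frame=0x2D idx=17 entry=0x35007 [P=1 RW=1 US=1 PS=0]
  L1: frame=0x35 idx=10 entry=0x7B006 [P=0 RW=1 US=1 PS=0]
  ⇒ fault: PAGE_NOT_PRESENT  — 2 lookups
#2 VA=0x2E1B3A2 (w,kernel):
  L0: frame=0x2D idx=23 entry=0x37007 [P=1 RW=1 US=1 PS=0]
  L1: frame=0x37 idx=27 entry=0x39007 [P=1 RW=1 US=1 PS=0]
  → PA=0x393A2  (2 entries read)
#3 VA=0x1400090 (w,user):
  L0: frame=0x2D idx=10 entry=0x38002 [P=0 RW=1 US=0 PS=0]
  ⇒ fault: PAGE_NOT_PRESENT  — 1 lookups
#4 VA=0x2A18236 (w,kernel):
  L0: frame=0x2D idx=21 entry=0x3C007 [P=1 RW=1 US=1 PS=0]
  L1: frame=0x3C idx=24 entry=0x3E005 [P=1 RW=0 US=1 PS=0]
  ⇒ fault: PROTECTION_VIOLATION  — 2 lookups
#5 VA=0x2E1B3A2 (r,kernel):
  TLB hit vpn=0x2E1B → PA=0x393A2

TLB: [["0x2619", "0x34"], ["0x2E1B", "0x39"]]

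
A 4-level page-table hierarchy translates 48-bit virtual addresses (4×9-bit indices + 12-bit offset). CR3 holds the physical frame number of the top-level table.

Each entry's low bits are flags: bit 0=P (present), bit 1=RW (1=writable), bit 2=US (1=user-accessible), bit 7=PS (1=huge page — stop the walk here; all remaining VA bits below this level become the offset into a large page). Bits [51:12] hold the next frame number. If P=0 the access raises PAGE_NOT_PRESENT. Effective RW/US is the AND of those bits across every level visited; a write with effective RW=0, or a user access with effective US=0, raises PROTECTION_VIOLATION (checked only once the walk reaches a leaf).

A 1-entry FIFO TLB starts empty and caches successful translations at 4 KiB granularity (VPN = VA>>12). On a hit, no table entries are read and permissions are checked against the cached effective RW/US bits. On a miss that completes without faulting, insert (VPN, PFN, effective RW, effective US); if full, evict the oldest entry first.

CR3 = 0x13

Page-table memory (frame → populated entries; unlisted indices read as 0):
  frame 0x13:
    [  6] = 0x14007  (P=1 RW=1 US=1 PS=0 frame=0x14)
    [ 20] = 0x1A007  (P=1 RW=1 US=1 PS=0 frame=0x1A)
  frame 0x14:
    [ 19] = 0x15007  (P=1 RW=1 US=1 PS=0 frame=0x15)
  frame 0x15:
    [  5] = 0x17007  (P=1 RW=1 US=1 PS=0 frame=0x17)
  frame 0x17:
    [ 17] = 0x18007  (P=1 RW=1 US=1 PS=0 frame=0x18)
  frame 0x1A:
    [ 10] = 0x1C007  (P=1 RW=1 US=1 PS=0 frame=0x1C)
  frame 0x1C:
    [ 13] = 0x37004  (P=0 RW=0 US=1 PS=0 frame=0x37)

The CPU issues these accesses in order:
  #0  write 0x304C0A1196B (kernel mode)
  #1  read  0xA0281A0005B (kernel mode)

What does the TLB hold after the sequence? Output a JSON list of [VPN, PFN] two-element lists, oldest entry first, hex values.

Trace:
#0 VA=0x304C0A1196B (w,kernel):
  [0] read 0x13 idx=6: raw=0x14007 flags P=1 W=1 U=1 S=0
  [1] read 0x14 idx=19: raw=0x15007 flags P=1 W=1 U=1 S=0
  [2] read 0x15 idx=5: raw=0x17007 flags P=1 W=1 U=1 S=0
  [3] read 0x17 idx=17: raw=0x18007 flags P=1 W=1 U=1 S=0
  → PA=0x1896B  (4 entries read)
#1 VA=0xA0281A0005B (r,kernel):
  [0] read 0x13 idx=20: raw=0x1A007 flags P=1 W=1 U=1 S=0
  [1] read 0x1A idx=10: raw=0x1C007 flags P=1 W=1 U=1 S=0
  [2] read 0x1C idx=13: raw=0x37004 flags P=0 W=0 U=1 S=0
  ⇒ fault: PAGE_NOT_PRESENT  — 3 lookups

TLB: [["0x304C0A11", "0x18"]]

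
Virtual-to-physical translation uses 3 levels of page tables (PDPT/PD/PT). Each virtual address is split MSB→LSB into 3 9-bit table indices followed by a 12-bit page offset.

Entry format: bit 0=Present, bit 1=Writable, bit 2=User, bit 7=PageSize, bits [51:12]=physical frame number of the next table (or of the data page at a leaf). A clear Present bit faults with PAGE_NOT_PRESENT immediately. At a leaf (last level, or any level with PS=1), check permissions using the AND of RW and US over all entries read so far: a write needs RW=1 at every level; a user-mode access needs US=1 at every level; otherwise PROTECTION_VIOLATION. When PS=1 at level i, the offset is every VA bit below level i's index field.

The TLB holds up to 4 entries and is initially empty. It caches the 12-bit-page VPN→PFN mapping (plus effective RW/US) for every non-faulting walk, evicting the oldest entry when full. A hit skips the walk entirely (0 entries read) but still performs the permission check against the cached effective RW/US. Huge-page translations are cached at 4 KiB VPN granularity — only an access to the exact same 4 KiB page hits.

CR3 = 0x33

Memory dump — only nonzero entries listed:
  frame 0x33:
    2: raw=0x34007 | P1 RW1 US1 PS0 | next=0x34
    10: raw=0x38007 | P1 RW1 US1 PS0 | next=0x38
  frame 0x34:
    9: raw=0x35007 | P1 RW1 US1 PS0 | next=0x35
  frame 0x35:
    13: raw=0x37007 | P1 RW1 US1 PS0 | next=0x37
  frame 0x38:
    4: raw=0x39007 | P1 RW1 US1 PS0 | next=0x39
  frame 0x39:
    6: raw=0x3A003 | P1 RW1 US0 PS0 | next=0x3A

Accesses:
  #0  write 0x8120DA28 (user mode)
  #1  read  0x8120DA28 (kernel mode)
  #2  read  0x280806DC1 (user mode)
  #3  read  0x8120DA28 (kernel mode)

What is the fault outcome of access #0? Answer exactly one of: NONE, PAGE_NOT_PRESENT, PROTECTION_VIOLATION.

Per-access translation:
#0 VA=0x8120DA28 (w,user):
  [0] read 0x33 idx=2: raw=0x34007 flags P=1 W=1 U=1 S=0
  [1] read 0x34 idx=9: raw=0x35007 flags P=1 W=1 U=1 S=0
  [2] read 0x35 idx=13: raw=0x37007 flags P=1 W=1 U=1 S=0
  → PA=0x37A28  (3 entries read)
#1 VA=0x8120DA28 (r,kernel):
  TLB hit vpn=0x8120D → PA=0x37A28
#2 VA=0x280806DC1 (r,user):
  [0] read 0x33 idx=10: raw=0x38007 flags P=1 W=1 U=1 S=0
  [1] read 0x38 idx=4: raw=0x39007 flags P=1 W=1 U=1 S=0
  [2] read 0x39 idx=6: raw=0x3A003 flags P=1 W=1 U=0 S=0
  ⇒ fault: PROTECTION_VIOLATION  — 3 lookups
#3 VA=0x8120DA28 (r,kernel):
  TLB hit vpn=0x8120D → PA=0x37A28

Access #0 fault: NONE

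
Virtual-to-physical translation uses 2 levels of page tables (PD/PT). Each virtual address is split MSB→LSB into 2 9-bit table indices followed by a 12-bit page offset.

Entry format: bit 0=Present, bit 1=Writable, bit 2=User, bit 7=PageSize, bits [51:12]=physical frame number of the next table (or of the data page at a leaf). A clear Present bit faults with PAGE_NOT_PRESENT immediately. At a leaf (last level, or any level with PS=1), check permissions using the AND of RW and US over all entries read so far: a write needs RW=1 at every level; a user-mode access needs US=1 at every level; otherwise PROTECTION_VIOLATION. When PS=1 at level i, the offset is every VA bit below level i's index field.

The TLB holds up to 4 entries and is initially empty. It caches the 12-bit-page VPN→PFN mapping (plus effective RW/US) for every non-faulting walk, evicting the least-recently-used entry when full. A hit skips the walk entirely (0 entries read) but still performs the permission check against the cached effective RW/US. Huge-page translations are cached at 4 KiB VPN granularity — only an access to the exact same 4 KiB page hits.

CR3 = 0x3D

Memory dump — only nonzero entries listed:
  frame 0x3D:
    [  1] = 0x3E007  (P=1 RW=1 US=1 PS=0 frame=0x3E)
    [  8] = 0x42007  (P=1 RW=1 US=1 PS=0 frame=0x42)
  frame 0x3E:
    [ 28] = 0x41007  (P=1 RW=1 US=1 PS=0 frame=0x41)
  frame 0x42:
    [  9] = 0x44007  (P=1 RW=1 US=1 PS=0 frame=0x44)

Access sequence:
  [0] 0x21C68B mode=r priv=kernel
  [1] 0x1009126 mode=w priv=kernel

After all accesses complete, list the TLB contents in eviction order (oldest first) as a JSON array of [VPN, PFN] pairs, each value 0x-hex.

Walk each access:
#0 VA=0x21C68B (r,kernel):
  L0: frame=0x3D idx=1 entry=0x3E007 [P=1 RW=1 US=1 PS=0]
  L1: frame=0x3E idx=28 entry=0x41007 [P=1 RW=1 US=1 PS=0]
  → PA=0x4168B  (2 entries read)
#1 VA=0x1009126 (w,kernel):
  L0: frame=0x3D idx=8 entry=0x42007 [P=1 RW=1 US=1 PS=0]
  L1: frame=0x42 idx=9 entry=0x44007 [P=1 RW=1 US=1 PS=0]
  → PA=0x44126  (2 entries read)

TLB: [["0x21C", "0x41"], ["0x1009", "0x44"]]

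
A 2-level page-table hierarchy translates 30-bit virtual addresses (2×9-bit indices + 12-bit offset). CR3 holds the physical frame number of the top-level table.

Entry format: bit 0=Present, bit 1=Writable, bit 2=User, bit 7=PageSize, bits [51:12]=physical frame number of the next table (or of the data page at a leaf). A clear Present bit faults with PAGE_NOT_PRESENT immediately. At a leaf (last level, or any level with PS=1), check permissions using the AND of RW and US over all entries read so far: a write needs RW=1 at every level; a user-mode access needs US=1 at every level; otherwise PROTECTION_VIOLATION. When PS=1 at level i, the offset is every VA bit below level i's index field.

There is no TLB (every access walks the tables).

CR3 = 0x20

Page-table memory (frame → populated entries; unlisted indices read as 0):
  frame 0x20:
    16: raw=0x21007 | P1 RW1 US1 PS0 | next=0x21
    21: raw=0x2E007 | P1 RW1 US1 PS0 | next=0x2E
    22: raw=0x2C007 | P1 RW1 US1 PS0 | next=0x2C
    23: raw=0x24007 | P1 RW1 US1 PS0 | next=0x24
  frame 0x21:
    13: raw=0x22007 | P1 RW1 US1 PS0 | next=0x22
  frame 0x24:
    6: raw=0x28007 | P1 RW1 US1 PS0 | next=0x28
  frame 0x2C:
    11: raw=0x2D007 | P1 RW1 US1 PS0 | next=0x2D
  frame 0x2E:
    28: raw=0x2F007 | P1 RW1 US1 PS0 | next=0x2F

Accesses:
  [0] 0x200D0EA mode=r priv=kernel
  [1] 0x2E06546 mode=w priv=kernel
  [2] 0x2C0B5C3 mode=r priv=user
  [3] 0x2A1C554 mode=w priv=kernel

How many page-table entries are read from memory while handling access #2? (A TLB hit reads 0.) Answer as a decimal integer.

Walk each access:
#0 VA=0x200D0EA (r,kernel):
  L0 @0x20[16] → 0x21007  P=1,RW=1,US=1,PS=0
  L1 @0x21[13] → 0x22007  P=1,RW=1,US=1,PS=0
  ⇒ phys 0x220EA  [2 reads]
#1 VA=0x2E06546 (w,kernel):
  L0 @0x20[23] → 0x24007  P=1,RW=1,US=1,PS=0
  L1 @0x24[6] → 0x28007  P=1,RW=1,US=1,PS=0
  ⇒ phys 0x28546  [2 reads]
#2 VA=0x2C0B5C3 (r,user):
  L0 @0x20[22] → 0x2C007  P=1,RW=1,US=1,PS=0
  L1 @0x2C[11] → 0x2D007  P=1,RW=1,US=1,PS=0
  ⇒ phys 0x2D5C3  [2 reads]
#3 VA=0x2A1C554 (w,kernel):
  L0 @0x20[21] → 0x2E007  P=1,RW=1,US=1,PS=0
  L1 @0x2E[28] → 0x2F007  P=1,RW=1,US=1,PS=0
  ⇒ phys 0x2F554  [2 reads]

Entries read for #2: 2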